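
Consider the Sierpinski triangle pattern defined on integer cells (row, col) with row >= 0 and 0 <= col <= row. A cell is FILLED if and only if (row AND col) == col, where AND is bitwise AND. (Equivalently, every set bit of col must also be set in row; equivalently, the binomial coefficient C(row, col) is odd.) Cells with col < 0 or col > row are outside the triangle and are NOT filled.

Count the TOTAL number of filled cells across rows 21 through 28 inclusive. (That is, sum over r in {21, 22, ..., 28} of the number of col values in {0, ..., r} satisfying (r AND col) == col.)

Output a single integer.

r21=10101 pc3: +8 =8
r22=10110 pc3: +8 =16
r23=10111 pc4: +16 =32
r24=11000 pc2: +4 =36
r25=11001 pc3: +8 =44
r26=11010 pc3: +8 =52
r27=11011 pc4: +16 =68
r28=11100 pc3: +8 =76

Answer: 76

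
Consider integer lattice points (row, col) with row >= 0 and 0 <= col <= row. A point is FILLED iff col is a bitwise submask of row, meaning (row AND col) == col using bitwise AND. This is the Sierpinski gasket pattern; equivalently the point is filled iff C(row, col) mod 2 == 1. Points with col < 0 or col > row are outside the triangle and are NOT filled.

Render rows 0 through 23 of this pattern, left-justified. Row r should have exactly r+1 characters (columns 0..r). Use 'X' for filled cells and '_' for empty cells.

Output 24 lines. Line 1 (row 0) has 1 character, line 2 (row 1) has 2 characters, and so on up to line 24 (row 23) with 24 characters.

Answer: X
XX
X_X
XXXX
X___X
XX__XX
X_X_X_X
XXXXXXXX
X_______X
XX______XX
X_X_____X_X
XXXX____XXXX
X___X___X___X
XX__XX__XX__XX
X_X_X_X_X_X_X_X
XXXXXXXXXXXXXXXX
X_______________X
XX______________XX
X_X_____________X_X
XXXX____________XXXX
X___X___________X___X
XX__XX__________XX__XX
X_X_X_X_________X_X_X_X
XXXXXXXX________XXXXXXXX

Derivation:
r0=0: X
r1=1: XX
r2=10: X_X
r3=11: XXXX
r4=100: X___X
r5=101: XX__XX
r6=110: X_X_X_X
r7=111: XXXXXXXX
r8=1000: X_______X
r9=1001: XX______XX
r10=1010: X_X_____X_X
r11=1011: XXXX____XXXX
r12=1100: X___X___X___X
r13=1101: XX__XX__XX__XX
r14=1110: X_X_X_X_X_X_X_X
r15=1111: XXXXXXXXXXXXXXXX
r16=10000: X_______________X
r17=10001: XX______________XX
r18=10010: X_X_____________X_X
r19=10011: XXXX____________XXXX
r20=10100: X___X___________X___X
r21=10101: XX__XX__________XX__XX
r22=10110: X_X_X_X_________X_X_X_X
r23=10111: XXXXXXXX________XXXXXXXX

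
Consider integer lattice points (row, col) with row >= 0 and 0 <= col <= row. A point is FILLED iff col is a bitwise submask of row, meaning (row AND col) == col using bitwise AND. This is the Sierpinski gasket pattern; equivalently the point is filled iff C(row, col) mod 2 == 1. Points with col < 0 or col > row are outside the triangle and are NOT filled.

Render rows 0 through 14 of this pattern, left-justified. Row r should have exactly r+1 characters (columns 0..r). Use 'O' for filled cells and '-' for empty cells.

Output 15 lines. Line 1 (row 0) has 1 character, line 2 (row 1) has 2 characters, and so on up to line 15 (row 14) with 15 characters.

r0=0: O
r1=1: OO
r2=10: O-O
r3=11: OOOO
r4=100: O---O
r5=101: OO--OO
r6=110: O-O-O-O
r7=111: OOOOOOOO
r8=1000: O-------O
r9=1001: OO------OO
r10=1010: O-O-----O-O
r11=1011: OOOO----OOOO
r12=1100: O---O---O---O
r13=1101: OO--OO--OO--OO
r14=1110: O-O-O-O-O-O-O-O

Answer: O
OO
O-O
OOOO
O---O
OO--OO
O-O-O-O
OOOOOOOO
O-------O
OO------OO
O-O-----O-O
OOOO----OOOO
O---O---O---O
OO--OO--OO--OO
O-O-O-O-O-O-O-O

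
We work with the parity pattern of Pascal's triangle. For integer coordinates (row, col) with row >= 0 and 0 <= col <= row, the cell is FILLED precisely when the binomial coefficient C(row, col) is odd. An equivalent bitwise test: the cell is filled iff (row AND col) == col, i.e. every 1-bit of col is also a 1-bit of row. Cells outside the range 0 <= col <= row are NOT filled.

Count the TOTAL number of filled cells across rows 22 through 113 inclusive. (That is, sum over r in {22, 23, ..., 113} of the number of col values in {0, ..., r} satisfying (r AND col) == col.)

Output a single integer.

Answer: 1452

Derivation:
r22=10110 pc3: +8 =8
r23=10111 pc4: +16 =24
r24=11000 pc2: +4 =28
r25=11001 pc3: +8 =36
r26=11010 pc3: +8 =44
r27=11011 pc4: +16 =60
r28=11100 pc3: +8 =68
r29=11101 pc4: +16 =84
r30=11110 pc4: +16 =100
r31=11111 pc5: +32 =132
r32=100000 pc1: +2 =134
r33=100001 pc2: +4 =138
r34=100010 pc2: +4 =142
r35=100011 pc3: +8 =150
r36=100100 pc2: +4 =154
r37=100101 pc3: +8 =162
r38=100110 pc3: +8 =170
r39=100111 pc4: +16 =186
r40=101000 pc2: +4 =190
r41=101001 pc3: +8 =198
r42=101010 pc3: +8 =206
r43=101011 pc4: +16 =222
r44=101100 pc3: +8 =230
r45=101101 pc4: +16 =246
r46=101110 pc4: +16 =262
r47=101111 pc5: +32 =294
r48=110000 pc2: +4 =298
r49=110001 pc3: +8 =306
r50=110010 pc3: +8 =314
r51=110011 pc4: +16 =330
r52=110100 pc3: +8 =338
r53=110101 pc4: +16 =354
r54=110110 pc4: +16 =370
r55=110111 pc5: +32 =402
r56=111000 pc3: +8 =410
r57=111001 pc4: +16 =426
r58=111010 pc4: +16 =442
r59=111011 pc5: +32 =474
r60=111100 pc4: +16 =490
r61=111101 pc5: +32 =522
r62=111110 pc5: +32 =554
r63=111111 pc6: +64 =618
r64=1000000 pc1: +2 =620
r65=1000001 pc2: +4 =624
r66=1000010 pc2: +4 =628
r67=1000011 pc3: +8 =636
r68=1000100 pc2: +4 =640
r69=1000101 pc3: +8 =648
r70=1000110 pc3: +8 =656
r71=1000111 pc4: +16 =672
r72=1001000 pc2: +4 =676
r73=1001001 pc3: +8 =684
r74=1001010 pc3: +8 =692
r75=1001011 pc4: +16 =708
r76=1001100 pc3: +8 =716
r77=1001101 pc4: +16 =732
r78=1001110 pc4: +16 =748
r79=1001111 pc5: +32 =780
r80=1010000 pc2: +4 =784
r81=1010001 pc3: +8 =792
r82=1010010 pc3: +8 =800
r83=1010011 pc4: +16 =816
r84=1010100 pc3: +8 =824
r85=1010101 pc4: +16 =840
r86=1010110 pc4: +16 =856
r87=1010111 pc5: +32 =888
r88=1011000 pc3: +8 =896
r89=1011001 pc4: +16 =912
r90=1011010 pc4: +16 =928
r91=1011011 pc5: +32 =960
r92=1011100 pc4: +16 =976
r93=1011101 pc5: +32 =1008
r94=1011110 pc5: +32 =1040
r95=1011111 pc6: +64 =1104
r96=1100000 pc2: +4 =1108
r97=1100001 pc3: +8 =1116
r98=1100010 pc3: +8 =1124
r99=1100011 pc4: +16 =1140
r100=1100100 pc3: +8 =1148
r101=1100101 pc4: +16 =1164
r102=1100110 pc4: +16 =1180
r103=1100111 pc5: +32 =1212
r104=1101000 pc3: +8 =1220
r105=1101001 pc4: +16 =1236
r106=1101010 pc4: +16 =1252
r107=1101011 pc5: +32 =1284
r108=1101100 pc4: +16 =1300
r109=1101101 pc5: +32 =1332
r110=1101110 pc5: +32 =1364
r111=1101111 pc6: +64 =1428
r112=1110000 pc3: +8 =1436
r113=1110001 pc4: +16 =1452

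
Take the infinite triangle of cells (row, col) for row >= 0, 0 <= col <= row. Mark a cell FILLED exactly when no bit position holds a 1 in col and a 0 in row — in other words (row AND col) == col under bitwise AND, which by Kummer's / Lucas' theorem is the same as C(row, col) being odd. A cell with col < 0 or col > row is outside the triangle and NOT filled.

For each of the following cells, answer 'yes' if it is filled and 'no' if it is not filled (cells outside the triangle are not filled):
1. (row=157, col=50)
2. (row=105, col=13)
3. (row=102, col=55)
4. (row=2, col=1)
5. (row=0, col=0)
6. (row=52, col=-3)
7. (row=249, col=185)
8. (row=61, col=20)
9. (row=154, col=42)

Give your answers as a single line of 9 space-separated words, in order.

Answer: no no no no yes no yes yes no

Derivation:
(157,50): row=0b10011101, col=0b110010, row AND col = 0b10000 = 16; 16 != 50 -> empty
(105,13): row=0b1101001, col=0b1101, row AND col = 0b1001 = 9; 9 != 13 -> empty
(102,55): row=0b1100110, col=0b110111, row AND col = 0b100110 = 38; 38 != 55 -> empty
(2,1): row=0b10, col=0b1, row AND col = 0b0 = 0; 0 != 1 -> empty
(0,0): row=0b0, col=0b0, row AND col = 0b0 = 0; 0 == 0 -> filled
(52,-3): col outside [0, 52] -> not filled
(249,185): row=0b11111001, col=0b10111001, row AND col = 0b10111001 = 185; 185 == 185 -> filled
(61,20): row=0b111101, col=0b10100, row AND col = 0b10100 = 20; 20 == 20 -> filled
(154,42): row=0b10011010, col=0b101010, row AND col = 0b1010 = 10; 10 != 42 -> empty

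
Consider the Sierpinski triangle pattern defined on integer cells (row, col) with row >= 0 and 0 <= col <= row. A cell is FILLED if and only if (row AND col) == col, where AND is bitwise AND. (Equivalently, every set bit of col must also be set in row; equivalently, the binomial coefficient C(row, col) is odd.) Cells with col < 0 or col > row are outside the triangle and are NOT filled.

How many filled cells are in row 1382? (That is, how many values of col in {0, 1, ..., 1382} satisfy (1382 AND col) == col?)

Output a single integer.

Answer: 64

Derivation:
1382 in binary = 10101100110
popcount(1382) = number of 1-bits in 10101100110 = 6
A col c satisfies (1382 AND c) == c iff every set bit of c is also set in 1382; each of the 6 set bits of 1382 can independently be on or off in c.
count = 2^6 = 64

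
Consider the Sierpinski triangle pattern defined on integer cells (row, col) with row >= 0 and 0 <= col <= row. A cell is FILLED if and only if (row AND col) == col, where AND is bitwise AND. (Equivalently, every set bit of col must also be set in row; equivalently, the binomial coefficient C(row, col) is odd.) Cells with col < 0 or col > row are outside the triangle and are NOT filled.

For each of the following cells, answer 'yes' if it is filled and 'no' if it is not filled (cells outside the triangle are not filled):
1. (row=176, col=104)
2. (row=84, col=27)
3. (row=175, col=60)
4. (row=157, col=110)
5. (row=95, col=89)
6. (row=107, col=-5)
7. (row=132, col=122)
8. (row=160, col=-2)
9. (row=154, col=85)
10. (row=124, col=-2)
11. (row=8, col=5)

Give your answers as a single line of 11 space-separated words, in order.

Answer: no no no no yes no no no no no no

Derivation:
(176,104): row=0b10110000, col=0b1101000, row AND col = 0b100000 = 32; 32 != 104 -> empty
(84,27): row=0b1010100, col=0b11011, row AND col = 0b10000 = 16; 16 != 27 -> empty
(175,60): row=0b10101111, col=0b111100, row AND col = 0b101100 = 44; 44 != 60 -> empty
(157,110): row=0b10011101, col=0b1101110, row AND col = 0b1100 = 12; 12 != 110 -> empty
(95,89): row=0b1011111, col=0b1011001, row AND col = 0b1011001 = 89; 89 == 89 -> filled
(107,-5): col outside [0, 107] -> not filled
(132,122): row=0b10000100, col=0b1111010, row AND col = 0b0 = 0; 0 != 122 -> empty
(160,-2): col outside [0, 160] -> not filled
(154,85): row=0b10011010, col=0b1010101, row AND col = 0b10000 = 16; 16 != 85 -> empty
(124,-2): col outside [0, 124] -> not filled
(8,5): row=0b1000, col=0b101, row AND col = 0b0 = 0; 0 != 5 -> empty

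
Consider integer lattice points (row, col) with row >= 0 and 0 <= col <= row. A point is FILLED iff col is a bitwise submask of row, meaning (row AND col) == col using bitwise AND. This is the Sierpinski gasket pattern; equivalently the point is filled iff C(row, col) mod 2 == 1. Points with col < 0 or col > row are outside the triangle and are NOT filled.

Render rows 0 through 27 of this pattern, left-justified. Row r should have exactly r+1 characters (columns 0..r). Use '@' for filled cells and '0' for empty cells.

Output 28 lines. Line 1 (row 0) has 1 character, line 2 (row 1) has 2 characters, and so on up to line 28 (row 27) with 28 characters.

r0=0: @
r1=1: @@
r2=10: @0@
r3=11: @@@@
r4=100: @000@
r5=101: @@00@@
r6=110: @0@0@0@
r7=111: @@@@@@@@
r8=1000: @0000000@
r9=1001: @@000000@@
r10=1010: @0@00000@0@
r11=1011: @@@@0000@@@@
r12=1100: @000@000@000@
r13=1101: @@00@@00@@00@@
r14=1110: @0@0@0@0@0@0@0@
r15=1111: @@@@@@@@@@@@@@@@
r16=10000: @000000000000000@
r17=10001: @@00000000000000@@
r18=10010: @0@0000000000000@0@
r19=10011: @@@@000000000000@@@@
r20=10100: @000@00000000000@000@
r21=10101: @@00@@0000000000@@00@@
r22=10110: @0@0@0@000000000@0@0@0@
r23=10111: @@@@@@@@00000000@@@@@@@@
r24=11000: @0000000@0000000@0000000@
r25=11001: @@000000@@000000@@000000@@
r26=11010: @0@00000@0@00000@0@00000@0@
r27=11011: @@@@0000@@@@0000@@@@0000@@@@

Answer: @
@@
@0@
@@@@
@000@
@@00@@
@0@0@0@
@@@@@@@@
@0000000@
@@000000@@
@0@00000@0@
@@@@0000@@@@
@000@000@000@
@@00@@00@@00@@
@0@0@0@0@0@0@0@
@@@@@@@@@@@@@@@@
@000000000000000@
@@00000000000000@@
@0@0000000000000@0@
@@@@000000000000@@@@
@000@00000000000@000@
@@00@@0000000000@@00@@
@0@0@0@000000000@0@0@0@
@@@@@@@@00000000@@@@@@@@
@0000000@0000000@0000000@
@@000000@@000000@@000000@@
@0@00000@0@00000@0@00000@0@
@@@@0000@@@@0000@@@@0000@@@@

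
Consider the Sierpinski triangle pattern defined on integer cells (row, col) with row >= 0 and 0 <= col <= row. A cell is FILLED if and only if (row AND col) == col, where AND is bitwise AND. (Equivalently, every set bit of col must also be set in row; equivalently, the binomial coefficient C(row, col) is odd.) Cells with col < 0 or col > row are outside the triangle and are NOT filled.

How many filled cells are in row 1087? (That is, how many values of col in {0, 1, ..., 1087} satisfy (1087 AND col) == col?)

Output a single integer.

1087 in binary = 10000111111
popcount(1087) = number of 1-bits in 10000111111 = 7
A col c satisfies (1087 AND c) == c iff every set bit of c is also set in 1087; each of the 7 set bits of 1087 can independently be on or off in c.
count = 2^7 = 128

Answer: 128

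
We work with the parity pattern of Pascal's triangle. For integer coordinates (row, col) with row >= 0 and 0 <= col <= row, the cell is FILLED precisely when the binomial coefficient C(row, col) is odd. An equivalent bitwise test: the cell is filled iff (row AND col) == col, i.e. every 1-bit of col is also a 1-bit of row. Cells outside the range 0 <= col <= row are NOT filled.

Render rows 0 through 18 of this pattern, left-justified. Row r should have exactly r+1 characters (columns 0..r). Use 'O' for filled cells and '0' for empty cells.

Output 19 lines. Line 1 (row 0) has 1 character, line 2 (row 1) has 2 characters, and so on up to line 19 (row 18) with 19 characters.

Answer: O
OO
O0O
OOOO
O000O
OO00OO
O0O0O0O
OOOOOOOO
O0000000O
OO000000OO
O0O00000O0O
OOOO0000OOOO
O000O000O000O
OO00OO00OO00OO
O0O0O0O0O0O0O0O
OOOOOOOOOOOOOOOO
O000000000000000O
OO00000000000000OO
O0O0000000000000O0O

Derivation:
r0=0: O
r1=1: OO
r2=10: O0O
r3=11: OOOO
r4=100: O000O
r5=101: OO00OO
r6=110: O0O0O0O
r7=111: OOOOOOOO
r8=1000: O0000000O
r9=1001: OO000000OO
r10=1010: O0O00000O0O
r11=1011: OOOO0000OOOO
r12=1100: O000O000O000O
r13=1101: OO00OO00OO00OO
r14=1110: O0O0O0O0O0O0O0O
r15=1111: OOOOOOOOOOOOOOOO
r16=10000: O000000000000000O
r17=10001: OO00000000000000OO
r18=10010: O0O0000000000000O0O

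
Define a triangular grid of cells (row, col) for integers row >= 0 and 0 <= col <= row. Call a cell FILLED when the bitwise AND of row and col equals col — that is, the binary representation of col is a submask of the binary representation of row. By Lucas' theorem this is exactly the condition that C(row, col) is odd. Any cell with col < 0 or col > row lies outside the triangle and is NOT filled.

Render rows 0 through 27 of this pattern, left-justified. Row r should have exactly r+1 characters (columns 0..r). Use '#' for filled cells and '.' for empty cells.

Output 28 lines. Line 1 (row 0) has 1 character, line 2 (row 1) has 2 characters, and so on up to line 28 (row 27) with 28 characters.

r0=0: #
r1=1: ##
r2=10: #.#
r3=11: ####
r4=100: #...#
r5=101: ##..##
r6=110: #.#.#.#
r7=111: ########
r8=1000: #.......#
r9=1001: ##......##
r10=1010: #.#.....#.#
r11=1011: ####....####
r12=1100: #...#...#...#
r13=1101: ##..##..##..##
r14=1110: #.#.#.#.#.#.#.#
r15=1111: ################
r16=10000: #...............#
r17=10001: ##..............##
r18=10010: #.#.............#.#
r19=10011: ####............####
r20=10100: #...#...........#...#
r21=10101: ##..##..........##..##
r22=10110: #.#.#.#.........#.#.#.#
r23=10111: ########........########
r24=11000: #.......#.......#.......#
r25=11001: ##......##......##......##
r26=11010: #.#.....#.#.....#.#.....#.#
r27=11011: ####....####....####....####

Answer: #
##
#.#
####
#...#
##..##
#.#.#.#
########
#.......#
##......##
#.#.....#.#
####....####
#...#...#...#
##..##..##..##
#.#.#.#.#.#.#.#
################
#...............#
##..............##
#.#.............#.#
####............####
#...#...........#...#
##..##..........##..##
#.#.#.#.........#.#.#.#
########........########
#.......#.......#.......#
##......##......##......##
#.#.....#.#.....#.#.....#.#
####....####....####....####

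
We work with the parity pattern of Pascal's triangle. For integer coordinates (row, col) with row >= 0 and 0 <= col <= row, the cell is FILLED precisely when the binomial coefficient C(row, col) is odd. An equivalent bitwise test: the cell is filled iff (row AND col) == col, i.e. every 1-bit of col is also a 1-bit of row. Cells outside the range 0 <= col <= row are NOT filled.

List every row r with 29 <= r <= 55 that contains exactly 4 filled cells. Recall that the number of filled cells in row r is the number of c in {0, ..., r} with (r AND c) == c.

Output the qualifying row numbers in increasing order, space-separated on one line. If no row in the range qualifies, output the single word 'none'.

Answer: 33 34 36 40 48

Derivation:
Row r has 2^popcount(r) filled cells, so we need popcount(r) = log2(4) = 2.
Scan r = 29..55 and keep those with exactly 2 one-bits:
r=29=11101 popcount=4 -> skip
r=30=11110 popcount=4 -> skip
r=31=11111 popcount=5 -> skip
r=32=100000 popcount=1 -> skip
r=33=100001 popcount=2 -> KEEP
r=34=100010 popcount=2 -> KEEP
r=35=100011 popcount=3 -> skip
r=36=100100 popcount=2 -> KEEP
r=37=100101 popcount=3 -> skip
r=38=100110 popcount=3 -> skip
r=39=100111 popcount=4 -> skip
r=40=101000 popcount=2 -> KEEP
r=41=101001 popcount=3 -> skip
r=42=101010 popcount=3 -> skip
r=43=101011 popcount=4 -> skip
r=44=101100 popcount=3 -> skip
r=45=101101 popcount=4 -> skip
r=46=101110 popcount=4 -> skip
r=47=101111 popcount=5 -> skip
r=48=110000 popcount=2 -> KEEP
r=49=110001 popcount=3 -> skip
r=50=110010 popcount=3 -> skip
r=51=110011 popcount=4 -> skip
r=52=110100 popcount=3 -> skip
r=53=110101 popcount=4 -> skip
r=54=110110 popcount=4 -> skip
r=55=110111 popcount=5 -> skip
Kept rows: 33 34 36 40 48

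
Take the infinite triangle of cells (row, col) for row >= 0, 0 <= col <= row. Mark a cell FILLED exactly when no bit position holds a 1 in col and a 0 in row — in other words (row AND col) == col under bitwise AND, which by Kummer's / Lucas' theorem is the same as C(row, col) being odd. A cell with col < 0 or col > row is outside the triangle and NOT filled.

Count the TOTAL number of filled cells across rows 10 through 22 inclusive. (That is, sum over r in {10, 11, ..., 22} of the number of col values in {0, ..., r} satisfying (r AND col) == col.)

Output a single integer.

r10=1010 pc2: +4 =4
r11=1011 pc3: +8 =12
r12=1100 pc2: +4 =16
r13=1101 pc3: +8 =24
r14=1110 pc3: +8 =32
r15=1111 pc4: +16 =48
r16=10000 pc1: +2 =50
r17=10001 pc2: +4 =54
r18=10010 pc2: +4 =58
r19=10011 pc3: +8 =66
r20=10100 pc2: +4 =70
r21=10101 pc3: +8 =78
r22=10110 pc3: +8 =86

Answer: 86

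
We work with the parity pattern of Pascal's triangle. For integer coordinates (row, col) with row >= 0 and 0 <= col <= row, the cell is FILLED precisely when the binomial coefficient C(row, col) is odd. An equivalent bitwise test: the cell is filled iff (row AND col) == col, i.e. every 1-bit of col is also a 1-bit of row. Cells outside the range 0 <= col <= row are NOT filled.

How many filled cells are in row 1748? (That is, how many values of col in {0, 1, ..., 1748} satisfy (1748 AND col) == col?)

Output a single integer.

Answer: 64

Derivation:
1748 in binary = 11011010100
popcount(1748) = number of 1-bits in 11011010100 = 6
A col c satisfies (1748 AND c) == c iff every set bit of c is also set in 1748; each of the 6 set bits of 1748 can independently be on or off in c.
count = 2^6 = 64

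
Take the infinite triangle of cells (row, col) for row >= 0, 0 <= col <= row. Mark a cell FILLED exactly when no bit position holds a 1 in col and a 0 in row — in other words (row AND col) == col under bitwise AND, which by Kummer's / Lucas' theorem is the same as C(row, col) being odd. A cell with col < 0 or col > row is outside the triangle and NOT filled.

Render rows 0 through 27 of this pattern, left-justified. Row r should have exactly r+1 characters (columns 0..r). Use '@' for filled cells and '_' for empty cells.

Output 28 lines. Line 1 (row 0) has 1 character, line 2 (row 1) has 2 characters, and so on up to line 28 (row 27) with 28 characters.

Answer: @
@@
@_@
@@@@
@___@
@@__@@
@_@_@_@
@@@@@@@@
@_______@
@@______@@
@_@_____@_@
@@@@____@@@@
@___@___@___@
@@__@@__@@__@@
@_@_@_@_@_@_@_@
@@@@@@@@@@@@@@@@
@_______________@
@@______________@@
@_@_____________@_@
@@@@____________@@@@
@___@___________@___@
@@__@@__________@@__@@
@_@_@_@_________@_@_@_@
@@@@@@@@________@@@@@@@@
@_______@_______@_______@
@@______@@______@@______@@
@_@_____@_@_____@_@_____@_@
@@@@____@@@@____@@@@____@@@@

Derivation:
r0=0: @
r1=1: @@
r2=10: @_@
r3=11: @@@@
r4=100: @___@
r5=101: @@__@@
r6=110: @_@_@_@
r7=111: @@@@@@@@
r8=1000: @_______@
r9=1001: @@______@@
r10=1010: @_@_____@_@
r11=1011: @@@@____@@@@
r12=1100: @___@___@___@
r13=1101: @@__@@__@@__@@
r14=1110: @_@_@_@_@_@_@_@
r15=1111: @@@@@@@@@@@@@@@@
r16=10000: @_______________@
r17=10001: @@______________@@
r18=10010: @_@_____________@_@
r19=10011: @@@@____________@@@@
r20=10100: @___@___________@___@
r21=10101: @@__@@__________@@__@@
r22=10110: @_@_@_@_________@_@_@_@
r23=10111: @@@@@@@@________@@@@@@@@
r24=11000: @_______@_______@_______@
r25=11001: @@______@@______@@______@@
r26=11010: @_@_____@_@_____@_@_____@_@
r27=11011: @@@@____@@@@____@@@@____@@@@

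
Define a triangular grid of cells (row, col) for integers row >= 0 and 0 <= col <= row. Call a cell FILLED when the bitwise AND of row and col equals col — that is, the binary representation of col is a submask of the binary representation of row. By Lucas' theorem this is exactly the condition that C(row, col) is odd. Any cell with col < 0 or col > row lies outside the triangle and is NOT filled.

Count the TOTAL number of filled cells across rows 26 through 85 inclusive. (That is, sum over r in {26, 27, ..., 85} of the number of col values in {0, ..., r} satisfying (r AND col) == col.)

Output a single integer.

r26=11010 pc3: +8 =8
r27=11011 pc4: +16 =24
r28=11100 pc3: +8 =32
r29=11101 pc4: +16 =48
r30=11110 pc4: +16 =64
r31=11111 pc5: +32 =96
r32=100000 pc1: +2 =98
r33=100001 pc2: +4 =102
r34=100010 pc2: +4 =106
r35=100011 pc3: +8 =114
r36=100100 pc2: +4 =118
r37=100101 pc3: +8 =126
r38=100110 pc3: +8 =134
r39=100111 pc4: +16 =150
r40=101000 pc2: +4 =154
r41=101001 pc3: +8 =162
r42=101010 pc3: +8 =170
r43=101011 pc4: +16 =186
r44=101100 pc3: +8 =194
r45=101101 pc4: +16 =210
r46=101110 pc4: +16 =226
r47=101111 pc5: +32 =258
r48=110000 pc2: +4 =262
r49=110001 pc3: +8 =270
r50=110010 pc3: +8 =278
r51=110011 pc4: +16 =294
r52=110100 pc3: +8 =302
r53=110101 pc4: +16 =318
r54=110110 pc4: +16 =334
r55=110111 pc5: +32 =366
r56=111000 pc3: +8 =374
r57=111001 pc4: +16 =390
r58=111010 pc4: +16 =406
r59=111011 pc5: +32 =438
r60=111100 pc4: +16 =454
r61=111101 pc5: +32 =486
r62=111110 pc5: +32 =518
r63=111111 pc6: +64 =582
r64=1000000 pc1: +2 =584
r65=1000001 pc2: +4 =588
r66=1000010 pc2: +4 =592
r67=1000011 pc3: +8 =600
r68=1000100 pc2: +4 =604
r69=1000101 pc3: +8 =612
r70=1000110 pc3: +8 =620
r71=1000111 pc4: +16 =636
r72=1001000 pc2: +4 =640
r73=1001001 pc3: +8 =648
r74=1001010 pc3: +8 =656
r75=1001011 pc4: +16 =672
r76=1001100 pc3: +8 =680
r77=1001101 pc4: +16 =696
r78=1001110 pc4: +16 =712
r79=1001111 pc5: +32 =744
r80=1010000 pc2: +4 =748
r81=1010001 pc3: +8 =756
r82=1010010 pc3: +8 =764
r83=1010011 pc4: +16 =780
r84=1010100 pc3: +8 =788
r85=1010101 pc4: +16 =804

Answer: 804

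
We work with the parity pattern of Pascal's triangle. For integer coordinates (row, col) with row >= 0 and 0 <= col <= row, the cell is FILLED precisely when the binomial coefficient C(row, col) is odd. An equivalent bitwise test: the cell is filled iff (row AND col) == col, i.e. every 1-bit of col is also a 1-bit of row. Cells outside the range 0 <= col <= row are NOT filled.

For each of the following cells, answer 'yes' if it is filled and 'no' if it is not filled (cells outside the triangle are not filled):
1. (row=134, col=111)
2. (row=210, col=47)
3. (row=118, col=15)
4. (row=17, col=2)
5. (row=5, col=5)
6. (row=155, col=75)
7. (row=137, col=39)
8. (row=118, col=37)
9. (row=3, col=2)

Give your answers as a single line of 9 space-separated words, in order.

Answer: no no no no yes no no no yes

Derivation:
(134,111): row=0b10000110, col=0b1101111, row AND col = 0b110 = 6; 6 != 111 -> empty
(210,47): row=0b11010010, col=0b101111, row AND col = 0b10 = 2; 2 != 47 -> empty
(118,15): row=0b1110110, col=0b1111, row AND col = 0b110 = 6; 6 != 15 -> empty
(17,2): row=0b10001, col=0b10, row AND col = 0b0 = 0; 0 != 2 -> empty
(5,5): row=0b101, col=0b101, row AND col = 0b101 = 5; 5 == 5 -> filled
(155,75): row=0b10011011, col=0b1001011, row AND col = 0b1011 = 11; 11 != 75 -> empty
(137,39): row=0b10001001, col=0b100111, row AND col = 0b1 = 1; 1 != 39 -> empty
(118,37): row=0b1110110, col=0b100101, row AND col = 0b100100 = 36; 36 != 37 -> empty
(3,2): row=0b11, col=0b10, row AND col = 0b10 = 2; 2 == 2 -> filled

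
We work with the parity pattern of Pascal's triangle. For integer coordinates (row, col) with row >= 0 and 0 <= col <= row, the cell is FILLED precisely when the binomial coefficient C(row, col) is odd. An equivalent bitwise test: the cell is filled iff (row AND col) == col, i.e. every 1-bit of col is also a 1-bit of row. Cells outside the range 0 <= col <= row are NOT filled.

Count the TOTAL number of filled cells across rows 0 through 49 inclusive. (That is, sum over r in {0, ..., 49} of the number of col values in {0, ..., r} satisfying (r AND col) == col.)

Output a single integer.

r0=0 pc0: +1 =1
r1=1 pc1: +2 =3
r2=10 pc1: +2 =5
r3=11 pc2: +4 =9
r4=100 pc1: +2 =11
r5=101 pc2: +4 =15
r6=110 pc2: +4 =19
r7=111 pc3: +8 =27
r8=1000 pc1: +2 =29
r9=1001 pc2: +4 =33
r10=1010 pc2: +4 =37
r11=1011 pc3: +8 =45
r12=1100 pc2: +4 =49
r13=1101 pc3: +8 =57
r14=1110 pc3: +8 =65
r15=1111 pc4: +16 =81
r16=10000 pc1: +2 =83
r17=10001 pc2: +4 =87
r18=10010 pc2: +4 =91
r19=10011 pc3: +8 =99
r20=10100 pc2: +4 =103
r21=10101 pc3: +8 =111
r22=10110 pc3: +8 =119
r23=10111 pc4: +16 =135
r24=11000 pc2: +4 =139
r25=11001 pc3: +8 =147
r26=11010 pc3: +8 =155
r27=11011 pc4: +16 =171
r28=11100 pc3: +8 =179
r29=11101 pc4: +16 =195
r30=11110 pc4: +16 =211
r31=11111 pc5: +32 =243
r32=100000 pc1: +2 =245
r33=100001 pc2: +4 =249
r34=100010 pc2: +4 =253
r35=100011 pc3: +8 =261
r36=100100 pc2: +4 =265
r37=100101 pc3: +8 =273
r38=100110 pc3: +8 =281
r39=100111 pc4: +16 =297
r40=101000 pc2: +4 =301
r41=101001 pc3: +8 =309
r42=101010 pc3: +8 =317
r43=101011 pc4: +16 =333
r44=101100 pc3: +8 =341
r45=101101 pc4: +16 =357
r46=101110 pc4: +16 =373
r47=101111 pc5: +32 =405
r48=110000 pc2: +4 =409
r49=110001 pc3: +8 =417

Answer: 417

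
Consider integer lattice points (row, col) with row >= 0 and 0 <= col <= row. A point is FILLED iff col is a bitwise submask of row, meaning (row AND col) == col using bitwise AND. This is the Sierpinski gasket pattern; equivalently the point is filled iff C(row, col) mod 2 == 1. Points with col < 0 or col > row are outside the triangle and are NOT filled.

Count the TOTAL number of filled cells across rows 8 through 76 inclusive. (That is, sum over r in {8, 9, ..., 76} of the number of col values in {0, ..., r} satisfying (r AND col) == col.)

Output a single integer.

Answer: 800

Derivation:
r8=1000 pc1: +2 =2
r9=1001 pc2: +4 =6
r10=1010 pc2: +4 =10
r11=1011 pc3: +8 =18
r12=1100 pc2: +4 =22
r13=1101 pc3: +8 =30
r14=1110 pc3: +8 =38
r15=1111 pc4: +16 =54
r16=10000 pc1: +2 =56
r17=10001 pc2: +4 =60
r18=10010 pc2: +4 =64
r19=10011 pc3: +8 =72
r20=10100 pc2: +4 =76
r21=10101 pc3: +8 =84
r22=10110 pc3: +8 =92
r23=10111 pc4: +16 =108
r24=11000 pc2: +4 =112
r25=11001 pc3: +8 =120
r26=11010 pc3: +8 =128
r27=11011 pc4: +16 =144
r28=11100 pc3: +8 =152
r29=11101 pc4: +16 =168
r30=11110 pc4: +16 =184
r31=11111 pc5: +32 =216
r32=100000 pc1: +2 =218
r33=100001 pc2: +4 =222
r34=100010 pc2: +4 =226
r35=100011 pc3: +8 =234
r36=100100 pc2: +4 =238
r37=100101 pc3: +8 =246
r38=100110 pc3: +8 =254
r39=100111 pc4: +16 =270
r40=101000 pc2: +4 =274
r41=101001 pc3: +8 =282
r42=101010 pc3: +8 =290
r43=101011 pc4: +16 =306
r44=101100 pc3: +8 =314
r45=101101 pc4: +16 =330
r46=101110 pc4: +16 =346
r47=101111 pc5: +32 =378
r48=110000 pc2: +4 =382
r49=110001 pc3: +8 =390
r50=110010 pc3: +8 =398
r51=110011 pc4: +16 =414
r52=110100 pc3: +8 =422
r53=110101 pc4: +16 =438
r54=110110 pc4: +16 =454
r55=110111 pc5: +32 =486
r56=111000 pc3: +8 =494
r57=111001 pc4: +16 =510
r58=111010 pc4: +16 =526
r59=111011 pc5: +32 =558
r60=111100 pc4: +16 =574
r61=111101 pc5: +32 =606
r62=111110 pc5: +32 =638
r63=111111 pc6: +64 =702
r64=1000000 pc1: +2 =704
r65=1000001 pc2: +4 =708
r66=1000010 pc2: +4 =712
r67=1000011 pc3: +8 =720
r68=1000100 pc2: +4 =724
r69=1000101 pc3: +8 =732
r70=1000110 pc3: +8 =740
r71=1000111 pc4: +16 =756
r72=1001000 pc2: +4 =760
r73=1001001 pc3: +8 =768
r74=1001010 pc3: +8 =776
r75=1001011 pc4: +16 =792
r76=1001100 pc3: +8 =800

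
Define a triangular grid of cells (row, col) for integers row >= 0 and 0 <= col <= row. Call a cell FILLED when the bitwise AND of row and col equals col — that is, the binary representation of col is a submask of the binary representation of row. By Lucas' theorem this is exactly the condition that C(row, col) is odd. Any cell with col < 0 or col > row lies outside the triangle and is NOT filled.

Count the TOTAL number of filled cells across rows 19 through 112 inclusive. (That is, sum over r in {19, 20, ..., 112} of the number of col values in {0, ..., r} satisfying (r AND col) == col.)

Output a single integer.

r19=10011 pc3: +8 =8
r20=10100 pc2: +4 =12
r21=10101 pc3: +8 =20
r22=10110 pc3: +8 =28
r23=10111 pc4: +16 =44
r24=11000 pc2: +4 =48
r25=11001 pc3: +8 =56
r26=11010 pc3: +8 =64
r27=11011 pc4: +16 =80
r28=11100 pc3: +8 =88
r29=11101 pc4: +16 =104
r30=11110 pc4: +16 =120
r31=11111 pc5: +32 =152
r32=100000 pc1: +2 =154
r33=100001 pc2: +4 =158
r34=100010 pc2: +4 =162
r35=100011 pc3: +8 =170
r36=100100 pc2: +4 =174
r37=100101 pc3: +8 =182
r38=100110 pc3: +8 =190
r39=100111 pc4: +16 =206
r40=101000 pc2: +4 =210
r41=101001 pc3: +8 =218
r42=101010 pc3: +8 =226
r43=101011 pc4: +16 =242
r44=101100 pc3: +8 =250
r45=101101 pc4: +16 =266
r46=101110 pc4: +16 =282
r47=101111 pc5: +32 =314
r48=110000 pc2: +4 =318
r49=110001 pc3: +8 =326
r50=110010 pc3: +8 =334
r51=110011 pc4: +16 =350
r52=110100 pc3: +8 =358
r53=110101 pc4: +16 =374
r54=110110 pc4: +16 =390
r55=110111 pc5: +32 =422
r56=111000 pc3: +8 =430
r57=111001 pc4: +16 =446
r58=111010 pc4: +16 =462
r59=111011 pc5: +32 =494
r60=111100 pc4: +16 =510
r61=111101 pc5: +32 =542
r62=111110 pc5: +32 =574
r63=111111 pc6: +64 =638
r64=1000000 pc1: +2 =640
r65=1000001 pc2: +4 =644
r66=1000010 pc2: +4 =648
r67=1000011 pc3: +8 =656
r68=1000100 pc2: +4 =660
r69=1000101 pc3: +8 =668
r70=1000110 pc3: +8 =676
r71=1000111 pc4: +16 =692
r72=1001000 pc2: +4 =696
r73=1001001 pc3: +8 =704
r74=1001010 pc3: +8 =712
r75=1001011 pc4: +16 =728
r76=1001100 pc3: +8 =736
r77=1001101 pc4: +16 =752
r78=1001110 pc4: +16 =768
r79=1001111 pc5: +32 =800
r80=1010000 pc2: +4 =804
r81=1010001 pc3: +8 =812
r82=1010010 pc3: +8 =820
r83=1010011 pc4: +16 =836
r84=1010100 pc3: +8 =844
r85=1010101 pc4: +16 =860
r86=1010110 pc4: +16 =876
r87=1010111 pc5: +32 =908
r88=1011000 pc3: +8 =916
r89=1011001 pc4: +16 =932
r90=1011010 pc4: +16 =948
r91=1011011 pc5: +32 =980
r92=1011100 pc4: +16 =996
r93=1011101 pc5: +32 =1028
r94=1011110 pc5: +32 =1060
r95=1011111 pc6: +64 =1124
r96=1100000 pc2: +4 =1128
r97=1100001 pc3: +8 =1136
r98=1100010 pc3: +8 =1144
r99=1100011 pc4: +16 =1160
r100=1100100 pc3: +8 =1168
r101=1100101 pc4: +16 =1184
r102=1100110 pc4: +16 =1200
r103=1100111 pc5: +32 =1232
r104=1101000 pc3: +8 =1240
r105=1101001 pc4: +16 =1256
r106=1101010 pc4: +16 =1272
r107=1101011 pc5: +32 =1304
r108=1101100 pc4: +16 =1320
r109=1101101 pc5: +32 =1352
r110=1101110 pc5: +32 =1384
r111=1101111 pc6: +64 =1448
r112=1110000 pc3: +8 =1456

Answer: 1456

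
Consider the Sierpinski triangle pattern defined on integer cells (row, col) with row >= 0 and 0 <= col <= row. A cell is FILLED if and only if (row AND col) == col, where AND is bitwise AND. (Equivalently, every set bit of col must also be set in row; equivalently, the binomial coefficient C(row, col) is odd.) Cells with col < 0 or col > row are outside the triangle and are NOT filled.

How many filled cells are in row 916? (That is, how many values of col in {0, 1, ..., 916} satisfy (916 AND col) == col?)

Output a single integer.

Answer: 32

Derivation:
916 in binary = 1110010100
popcount(916) = number of 1-bits in 1110010100 = 5
A col c satisfies (916 AND c) == c iff every set bit of c is also set in 916; each of the 5 set bits of 916 can independently be on or off in c.
count = 2^5 = 32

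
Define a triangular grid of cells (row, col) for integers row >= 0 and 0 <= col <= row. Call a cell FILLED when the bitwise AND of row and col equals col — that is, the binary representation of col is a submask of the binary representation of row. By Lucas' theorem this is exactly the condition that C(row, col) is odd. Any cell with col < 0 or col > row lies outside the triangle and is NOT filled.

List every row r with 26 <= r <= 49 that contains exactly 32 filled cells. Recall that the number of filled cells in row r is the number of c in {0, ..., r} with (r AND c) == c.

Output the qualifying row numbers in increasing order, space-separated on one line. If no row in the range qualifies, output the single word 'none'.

Row r has 2^popcount(r) filled cells, so we need popcount(r) = log2(32) = 5.
Scan r = 26..49 and keep those with exactly 5 one-bits:
r=26=11010 popcount=3 -> skip
r=27=11011 popcount=4 -> skip
r=28=11100 popcount=3 -> skip
r=29=11101 popcount=4 -> skip
r=30=11110 popcount=4 -> skip
r=31=11111 popcount=5 -> KEEP
r=32=100000 popcount=1 -> skip
r=33=100001 popcount=2 -> skip
r=34=100010 popcount=2 -> skip
r=35=100011 popcount=3 -> skip
r=36=100100 popcount=2 -> skip
r=37=100101 popcount=3 -> skip
r=38=100110 popcount=3 -> skip
r=39=100111 popcount=4 -> skip
r=40=101000 popcount=2 -> skip
r=41=101001 popcount=3 -> skip
r=42=101010 popcount=3 -> skip
r=43=101011 popcount=4 -> skip
r=44=101100 popcount=3 -> skip
r=45=101101 popcount=4 -> skip
r=46=101110 popcount=4 -> skip
r=47=101111 popcount=5 -> KEEP
r=48=110000 popcount=2 -> skip
r=49=110001 popcount=3 -> skip
Kept rows: 31 47

Answer: 31 47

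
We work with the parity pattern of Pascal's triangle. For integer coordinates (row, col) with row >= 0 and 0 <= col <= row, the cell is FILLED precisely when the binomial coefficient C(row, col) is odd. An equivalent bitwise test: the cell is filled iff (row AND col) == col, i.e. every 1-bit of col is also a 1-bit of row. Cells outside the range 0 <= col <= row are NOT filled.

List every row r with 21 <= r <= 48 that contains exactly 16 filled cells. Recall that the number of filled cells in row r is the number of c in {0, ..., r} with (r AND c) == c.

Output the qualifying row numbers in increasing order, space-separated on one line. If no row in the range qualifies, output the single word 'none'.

Row r has 2^popcount(r) filled cells, so we need popcount(r) = log2(16) = 4.
Scan r = 21..48 and keep those with exactly 4 one-bits:
r=21=10101 popcount=3 -> skip
r=22=10110 popcount=3 -> skip
r=23=10111 popcount=4 -> KEEP
r=24=11000 popcount=2 -> skip
r=25=11001 popcount=3 -> skip
r=26=11010 popcount=3 -> skip
r=27=11011 popcount=4 -> KEEP
r=28=11100 popcount=3 -> skip
r=29=11101 popcount=4 -> KEEP
r=30=11110 popcount=4 -> KEEP
r=31=11111 popcount=5 -> skip
r=32=100000 popcount=1 -> skip
r=33=100001 popcount=2 -> skip
r=34=100010 popcount=2 -> skip
r=35=100011 popcount=3 -> skip
r=36=100100 popcount=2 -> skip
r=37=100101 popcount=3 -> skip
r=38=100110 popcount=3 -> skip
r=39=100111 popcount=4 -> KEEP
r=40=101000 popcount=2 -> skip
r=41=101001 popcount=3 -> skip
r=42=101010 popcount=3 -> skip
r=43=101011 popcount=4 -> KEEP
r=44=101100 popcount=3 -> skip
r=45=101101 popcount=4 -> KEEP
r=46=101110 popcount=4 -> KEEP
r=47=101111 popcount=5 -> skip
r=48=110000 popcount=2 -> skip
Kept rows: 23 27 29 30 39 43 45 46

Answer: 23 27 29 30 39 43 45 46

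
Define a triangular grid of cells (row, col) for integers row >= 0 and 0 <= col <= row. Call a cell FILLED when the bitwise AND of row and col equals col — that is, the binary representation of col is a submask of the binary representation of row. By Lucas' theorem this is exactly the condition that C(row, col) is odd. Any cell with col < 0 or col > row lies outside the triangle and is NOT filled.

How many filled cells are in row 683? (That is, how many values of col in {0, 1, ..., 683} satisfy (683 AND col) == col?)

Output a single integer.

683 in binary = 1010101011
popcount(683) = number of 1-bits in 1010101011 = 6
A col c satisfies (683 AND c) == c iff every set bit of c is also set in 683; each of the 6 set bits of 683 can independently be on or off in c.
count = 2^6 = 64

Answer: 64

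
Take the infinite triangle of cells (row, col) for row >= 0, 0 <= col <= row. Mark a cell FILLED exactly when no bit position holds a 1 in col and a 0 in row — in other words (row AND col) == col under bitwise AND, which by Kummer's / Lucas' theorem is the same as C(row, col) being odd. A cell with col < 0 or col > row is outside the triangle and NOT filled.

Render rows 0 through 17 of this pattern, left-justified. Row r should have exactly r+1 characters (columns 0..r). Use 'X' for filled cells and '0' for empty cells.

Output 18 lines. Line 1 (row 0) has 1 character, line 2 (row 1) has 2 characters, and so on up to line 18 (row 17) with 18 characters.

Answer: X
XX
X0X
XXXX
X000X
XX00XX
X0X0X0X
XXXXXXXX
X0000000X
XX000000XX
X0X00000X0X
XXXX0000XXXX
X000X000X000X
XX00XX00XX00XX
X0X0X0X0X0X0X0X
XXXXXXXXXXXXXXXX
X000000000000000X
XX00000000000000XX

Derivation:
r0=0: X
r1=1: XX
r2=10: X0X
r3=11: XXXX
r4=100: X000X
r5=101: XX00XX
r6=110: X0X0X0X
r7=111: XXXXXXXX
r8=1000: X0000000X
r9=1001: XX000000XX
r10=1010: X0X00000X0X
r11=1011: XXXX0000XXXX
r12=1100: X000X000X000X
r13=1101: XX00XX00XX00XX
r14=1110: X0X0X0X0X0X0X0X
r15=1111: XXXXXXXXXXXXXXXX
r16=10000: X000000000000000X
r17=10001: XX00000000000000XX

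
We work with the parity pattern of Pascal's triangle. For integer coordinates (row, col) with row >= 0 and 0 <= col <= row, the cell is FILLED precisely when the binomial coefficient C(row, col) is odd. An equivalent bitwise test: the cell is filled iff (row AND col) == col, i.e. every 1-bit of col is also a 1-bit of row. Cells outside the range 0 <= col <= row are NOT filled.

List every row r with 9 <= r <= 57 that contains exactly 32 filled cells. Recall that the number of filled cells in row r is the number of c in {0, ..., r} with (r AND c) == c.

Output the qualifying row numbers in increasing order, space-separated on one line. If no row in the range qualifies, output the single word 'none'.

Row r has 2^popcount(r) filled cells, so we need popcount(r) = log2(32) = 5.
Scan r = 9..57 and keep those with exactly 5 one-bits:
r=9=1001 popcount=2 -> skip
r=10=1010 popcount=2 -> skip
r=11=1011 popcount=3 -> skip
r=12=1100 popcount=2 -> skip
r=13=1101 popcount=3 -> skip
r=14=1110 popcount=3 -> skip
r=15=1111 popcount=4 -> skip
r=16=10000 popcount=1 -> skip
r=17=10001 popcount=2 -> skip
r=18=10010 popcount=2 -> skip
r=19=10011 popcount=3 -> skip
r=20=10100 popcount=2 -> skip
r=21=10101 popcount=3 -> skip
r=22=10110 popcount=3 -> skip
r=23=10111 popcount=4 -> skip
r=24=11000 popcount=2 -> skip
r=25=11001 popcount=3 -> skip
r=26=11010 popcount=3 -> skip
r=27=11011 popcount=4 -> skip
r=28=11100 popcount=3 -> skip
r=29=11101 popcount=4 -> skip
r=30=11110 popcount=4 -> skip
r=31=11111 popcount=5 -> KEEP
r=32=100000 popcount=1 -> skip
r=33=100001 popcount=2 -> skip
r=34=100010 popcount=2 -> skip
r=35=100011 popcount=3 -> skip
r=36=100100 popcount=2 -> skip
r=37=100101 popcount=3 -> skip
r=38=100110 popcount=3 -> skip
r=39=100111 popcount=4 -> skip
r=40=101000 popcount=2 -> skip
r=41=101001 popcount=3 -> skip
r=42=101010 popcount=3 -> skip
r=43=101011 popcount=4 -> skip
r=44=101100 popcount=3 -> skip
r=45=101101 popcount=4 -> skip
r=46=101110 popcount=4 -> skip
r=47=101111 popcount=5 -> KEEP
r=48=110000 popcount=2 -> skip
r=49=110001 popcount=3 -> skip
r=50=110010 popcount=3 -> skip
r=51=110011 popcount=4 -> skip
r=52=110100 popcount=3 -> skip
r=53=110101 popcount=4 -> skip
r=54=110110 popcount=4 -> skip
r=55=110111 popcount=5 -> KEEP
r=56=111000 popcount=3 -> skip
r=57=111001 popcount=4 -> skip
Kept rows: 31 47 55

Answer: 31 47 55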